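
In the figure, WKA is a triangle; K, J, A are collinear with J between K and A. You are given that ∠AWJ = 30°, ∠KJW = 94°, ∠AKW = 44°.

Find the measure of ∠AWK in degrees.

∠AWK = 72°

1. ∠AJW = 86°  [linear pair at J on KA]
2. ∠JAW = 64°  [△WJA]
3. ∠KAW = 64°  [J on ray AK]
4. ∠AWK = 72°  [△WKA]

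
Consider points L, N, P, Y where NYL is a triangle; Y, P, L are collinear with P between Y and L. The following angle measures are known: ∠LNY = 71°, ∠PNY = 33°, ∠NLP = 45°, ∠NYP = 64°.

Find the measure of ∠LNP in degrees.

1. ∠NPY = 83°  [△NYP]
2. ∠LPN = 97°  [linear pair at P on YL]
3. ∠LNP = 38°  [△NPL]

∠LNP = 38°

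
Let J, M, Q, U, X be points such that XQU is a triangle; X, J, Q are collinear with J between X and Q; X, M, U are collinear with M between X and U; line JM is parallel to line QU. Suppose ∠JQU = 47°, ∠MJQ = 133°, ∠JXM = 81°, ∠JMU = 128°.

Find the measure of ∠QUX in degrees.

∠QUX = 52°

1. ∠UQX = 47°  [J on ray QX]
2. ∠QXU = 81°  [J on XQ, M on XU]
3. ∠QUX = 52°  [△XQU]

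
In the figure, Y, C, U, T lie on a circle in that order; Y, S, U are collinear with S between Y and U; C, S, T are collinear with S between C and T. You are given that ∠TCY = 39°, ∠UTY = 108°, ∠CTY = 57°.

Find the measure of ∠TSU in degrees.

1. ∠TUY = 39°  [same arc YT]
2. ∠TYU = 33°  [△YUT]
3. ∠TSY = 90°  [△YST]
4. ∠TSU = 90°  [linear pair at S on YU]

∠TSU = 90°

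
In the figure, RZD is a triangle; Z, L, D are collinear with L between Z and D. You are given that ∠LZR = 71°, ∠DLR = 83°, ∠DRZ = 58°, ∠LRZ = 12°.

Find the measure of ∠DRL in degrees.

∠DRL = 46°

1. ∠DZR = 71°  [L on ray ZD]
2. ∠RDZ = 51°  [△RZD]
3. ∠LDR = 51°  [L on ray DZ]
4. ∠DRL = 46°  [△RLD]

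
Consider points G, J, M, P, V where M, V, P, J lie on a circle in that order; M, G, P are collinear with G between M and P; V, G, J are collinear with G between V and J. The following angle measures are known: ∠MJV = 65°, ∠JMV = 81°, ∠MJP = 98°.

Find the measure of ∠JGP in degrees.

1. ∠MPV = 65°  [same arc MV]
2. ∠JVM = 34°  [△MVJ]
3. ∠MVP = 82°  [cyclic MVPJ, opposite ∠V+∠J]
4. ∠PMV = 33°  [△MVP]
5. ∠JPM = 34°  [same arc MJ]
6. ∠PJV = 33°  [same arc VP]
7. ∠JGP = 113°  [△PGJ]

∠JGP = 113°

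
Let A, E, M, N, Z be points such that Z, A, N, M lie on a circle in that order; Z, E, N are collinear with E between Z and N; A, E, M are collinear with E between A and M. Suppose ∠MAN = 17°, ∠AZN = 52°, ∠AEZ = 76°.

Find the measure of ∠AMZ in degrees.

1. ∠MZN = 17°  [same arc NM]
2. ∠MEN = 76°  [vertical angles at E]
3. ∠MEZ = 104°  [linear pair at E on ZN]
4. ∠AMZ = 59°  [△ZEM]

∠AMZ = 59°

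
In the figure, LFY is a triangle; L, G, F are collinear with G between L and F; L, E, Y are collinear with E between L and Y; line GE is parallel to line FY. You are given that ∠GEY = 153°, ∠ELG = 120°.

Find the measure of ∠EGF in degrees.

∠EGF = 147°

1. ∠GEL = 27°  [linear pair at E on LY]
2. ∠EGL = 33°  [△LGE]
3. ∠EGF = 147°  [linear pair at G on LF]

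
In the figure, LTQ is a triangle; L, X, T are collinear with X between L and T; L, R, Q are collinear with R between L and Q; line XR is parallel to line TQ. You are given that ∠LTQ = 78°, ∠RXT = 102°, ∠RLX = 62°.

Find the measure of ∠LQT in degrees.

∠LQT = 40°

1. ∠LXR = 78°  [XR∥TQ, corresponding at X]
2. ∠LRX = 40°  [△LXR]
3. ∠LQT = 40°  [XR∥TQ, corresponding at R]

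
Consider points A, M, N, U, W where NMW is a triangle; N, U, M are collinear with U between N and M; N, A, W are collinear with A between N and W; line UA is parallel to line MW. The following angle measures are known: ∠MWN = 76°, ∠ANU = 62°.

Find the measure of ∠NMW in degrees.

1. ∠NAU = 76°  [UA∥MW, corresponding at A]
2. ∠AUN = 42°  [△NUA]
3. ∠NMW = 42°  [UA∥MW, corresponding at U]

∠NMW = 42°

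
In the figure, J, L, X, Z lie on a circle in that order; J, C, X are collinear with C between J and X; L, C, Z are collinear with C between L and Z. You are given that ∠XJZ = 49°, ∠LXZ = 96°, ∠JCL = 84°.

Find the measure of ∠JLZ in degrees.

∠JLZ = 61°

1. ∠XLZ = 49°  [same arc XZ]
2. ∠LZX = 35°  [△LXZ]
3. ∠LJX = 35°  [same arc LX]
4. ∠JLZ = 61°  [△JCL]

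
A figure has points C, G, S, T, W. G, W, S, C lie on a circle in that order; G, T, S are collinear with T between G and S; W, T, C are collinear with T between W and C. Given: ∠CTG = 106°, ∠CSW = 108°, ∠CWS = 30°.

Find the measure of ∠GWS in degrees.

1. ∠STW = 106°  [vertical angles at T]
2. ∠SCW = 42°  [△WSC]
3. ∠GSW = 44°  [△WTS]
4. ∠SGW = 42°  [same arc WS]
5. ∠GWS = 94°  [△GWS]

∠GWS = 94°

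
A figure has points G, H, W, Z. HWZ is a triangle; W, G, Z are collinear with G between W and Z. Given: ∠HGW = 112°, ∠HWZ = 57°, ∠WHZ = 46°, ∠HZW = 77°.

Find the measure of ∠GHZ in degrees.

1. ∠HGZ = 68°  [linear pair at G on WZ]
2. ∠GZH = 77°  [G on ray ZW]
3. ∠GHZ = 35°  [△HGZ]

∠GHZ = 35°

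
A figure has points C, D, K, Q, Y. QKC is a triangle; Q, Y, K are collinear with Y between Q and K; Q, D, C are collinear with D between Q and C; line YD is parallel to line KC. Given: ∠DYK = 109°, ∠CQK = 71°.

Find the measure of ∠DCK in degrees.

∠DCK = 38°

1. ∠DYQ = 71°  [linear pair at Y on QK]
2. ∠DQY = 71°  [Y on QK, D on QC]
3. ∠QDY = 38°  [△QYD]
4. ∠CDY = 142°  [linear pair at D on QC]
5. ∠DCK = 38°  [YD∥KC, co-interior at C–D]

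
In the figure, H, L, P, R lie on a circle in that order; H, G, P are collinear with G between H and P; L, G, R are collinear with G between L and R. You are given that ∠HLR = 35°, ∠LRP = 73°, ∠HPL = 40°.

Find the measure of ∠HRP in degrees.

∠HRP = 113°

1. ∠LHP = 73°  [same arc LP]
2. ∠HLP = 67°  [△HLP]
3. ∠HRP = 113°  [cyclic HLPR, opposite ∠L+∠R]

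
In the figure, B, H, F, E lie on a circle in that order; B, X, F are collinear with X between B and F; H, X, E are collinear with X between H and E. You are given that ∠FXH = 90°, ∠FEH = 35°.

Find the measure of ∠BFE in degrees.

1. ∠BXE = 90°  [vertical angles at X]
2. ∠EXF = 90°  [linear pair at X on BF]
3. ∠BFE = 55°  [△FXE]

∠BFE = 55°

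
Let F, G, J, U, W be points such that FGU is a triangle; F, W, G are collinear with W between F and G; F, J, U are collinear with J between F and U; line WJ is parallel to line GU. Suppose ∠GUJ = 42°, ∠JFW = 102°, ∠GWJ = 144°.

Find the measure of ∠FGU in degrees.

1. ∠FUG = 42°  [J on ray UF]
2. ∠GFU = 102°  [W on FG, J on FU]
3. ∠FGU = 36°  [△FGU]

∠FGU = 36°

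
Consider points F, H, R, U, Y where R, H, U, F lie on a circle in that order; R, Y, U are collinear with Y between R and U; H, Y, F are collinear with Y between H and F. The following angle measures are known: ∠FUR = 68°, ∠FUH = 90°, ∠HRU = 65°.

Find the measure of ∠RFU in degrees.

∠RFU = 87°

1. ∠HFU = 65°  [same arc HU]
2. ∠FHU = 25°  [△HUF]
3. ∠FRU = 25°  [same arc UF]
4. ∠RFU = 87°  [△RUF]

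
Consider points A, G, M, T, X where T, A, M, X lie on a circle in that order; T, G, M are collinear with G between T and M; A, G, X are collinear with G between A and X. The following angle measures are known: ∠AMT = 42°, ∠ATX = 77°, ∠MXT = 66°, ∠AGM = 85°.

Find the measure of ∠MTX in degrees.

1. ∠AXT = 42°  [same arc TA]
2. ∠TGX = 85°  [vertical angles at G]
3. ∠MTX = 53°  [△TGX]

∠MTX = 53°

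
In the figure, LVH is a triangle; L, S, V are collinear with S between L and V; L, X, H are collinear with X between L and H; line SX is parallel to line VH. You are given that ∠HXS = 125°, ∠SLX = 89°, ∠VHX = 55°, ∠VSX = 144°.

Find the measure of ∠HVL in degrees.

∠HVL = 36°

1. ∠LXS = 55°  [linear pair at X on LH]
2. ∠LSX = 36°  [△LSX]
3. ∠HVL = 36°  [SX∥VH, corresponding at S]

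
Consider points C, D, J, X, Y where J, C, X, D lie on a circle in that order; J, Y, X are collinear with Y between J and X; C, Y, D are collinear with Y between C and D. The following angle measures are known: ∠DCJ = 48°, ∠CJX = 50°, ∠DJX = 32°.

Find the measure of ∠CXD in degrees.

∠CXD = 98°

1. ∠CDX = 50°  [same arc CX]
2. ∠DCX = 32°  [same arc XD]
3. ∠CXD = 98°  [△CXD]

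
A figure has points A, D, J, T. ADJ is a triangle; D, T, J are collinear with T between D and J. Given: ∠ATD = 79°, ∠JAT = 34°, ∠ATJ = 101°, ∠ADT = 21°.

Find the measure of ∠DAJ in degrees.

∠DAJ = 114°

1. ∠AJT = 45°  [△ATJ]
2. ∠ADJ = 21°  [T on ray DJ]
3. ∠AJD = 45°  [T on ray JD]
4. ∠DAJ = 114°  [△ADJ]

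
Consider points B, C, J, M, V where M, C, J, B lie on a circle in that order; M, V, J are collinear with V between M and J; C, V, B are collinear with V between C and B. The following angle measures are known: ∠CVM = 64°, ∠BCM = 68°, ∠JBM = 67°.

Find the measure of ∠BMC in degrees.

1. ∠BVJ = 64°  [vertical angles at V]
2. ∠BJM = 68°  [same arc MB]
3. ∠BMJ = 45°  [△MJB]
4. ∠BVM = 116°  [linear pair at V on MJ]
5. ∠CBM = 19°  [△MVB]
6. ∠BMC = 93°  [△MCB]

∠BMC = 93°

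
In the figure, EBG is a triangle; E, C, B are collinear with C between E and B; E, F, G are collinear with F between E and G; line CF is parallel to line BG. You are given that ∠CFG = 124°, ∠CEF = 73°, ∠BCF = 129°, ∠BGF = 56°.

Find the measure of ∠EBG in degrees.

∠EBG = 51°

1. ∠CFE = 56°  [linear pair at F on EG]
2. ∠ECF = 51°  [△ECF]
3. ∠EBG = 51°  [CF∥BG, corresponding at C]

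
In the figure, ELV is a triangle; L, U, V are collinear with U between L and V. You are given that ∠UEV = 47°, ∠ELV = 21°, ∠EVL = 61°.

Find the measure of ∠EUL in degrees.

1. ∠EVU = 61°  [U on ray VL]
2. ∠EUV = 72°  [△EUV]
3. ∠EUL = 108°  [linear pair at U on LV]

∠EUL = 108°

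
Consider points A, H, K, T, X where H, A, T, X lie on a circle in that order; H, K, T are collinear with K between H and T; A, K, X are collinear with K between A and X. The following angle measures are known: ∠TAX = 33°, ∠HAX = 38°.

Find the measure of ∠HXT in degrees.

∠HXT = 109°

1. ∠THX = 33°  [same arc TX]
2. ∠HTX = 38°  [same arc HX]
3. ∠HXT = 109°  [△HTX]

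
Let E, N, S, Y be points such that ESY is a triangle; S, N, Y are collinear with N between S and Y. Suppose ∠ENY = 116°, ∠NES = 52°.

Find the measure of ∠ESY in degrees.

1. ∠ENS = 64°  [linear pair at N on SY]
2. ∠ESN = 64°  [△ESN]
3. ∠ESY = 64°  [N on ray SY]

∠ESY = 64°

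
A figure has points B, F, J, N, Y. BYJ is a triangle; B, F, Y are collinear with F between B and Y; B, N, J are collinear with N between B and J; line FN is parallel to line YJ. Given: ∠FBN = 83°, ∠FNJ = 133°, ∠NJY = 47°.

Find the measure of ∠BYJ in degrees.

∠BYJ = 50°

1. ∠JBY = 83°  [F on BY, N on BJ]
2. ∠BJY = 47°  [N on ray JB]
3. ∠BYJ = 50°  [△BYJ]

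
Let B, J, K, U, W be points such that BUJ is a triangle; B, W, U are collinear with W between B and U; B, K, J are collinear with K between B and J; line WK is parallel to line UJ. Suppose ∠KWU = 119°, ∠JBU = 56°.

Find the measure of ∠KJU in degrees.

∠KJU = 63°

1. ∠BWK = 61°  [linear pair at W on BU]
2. ∠KBW = 56°  [W on BU, K on BJ]
3. ∠BKW = 63°  [△BWK]
4. ∠JKW = 117°  [linear pair at K on BJ]
5. ∠KJU = 63°  [WK∥UJ, co-interior at J–K]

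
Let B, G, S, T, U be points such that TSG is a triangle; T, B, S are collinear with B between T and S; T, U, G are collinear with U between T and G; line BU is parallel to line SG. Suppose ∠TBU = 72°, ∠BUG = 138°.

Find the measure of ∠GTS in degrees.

∠GTS = 66°

1. ∠BUT = 42°  [linear pair at U on TG]
2. ∠BTU = 66°  [△TBU]
3. ∠GTS = 66°  [B on TS, U on TG]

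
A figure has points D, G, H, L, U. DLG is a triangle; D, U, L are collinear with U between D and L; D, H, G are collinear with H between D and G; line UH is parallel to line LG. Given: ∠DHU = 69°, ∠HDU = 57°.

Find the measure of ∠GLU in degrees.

1. ∠DUH = 54°  [△DUH]
2. ∠HUL = 126°  [linear pair at U on DL]
3. ∠GLU = 54°  [UH∥LG, co-interior at L–U]

∠GLU = 54°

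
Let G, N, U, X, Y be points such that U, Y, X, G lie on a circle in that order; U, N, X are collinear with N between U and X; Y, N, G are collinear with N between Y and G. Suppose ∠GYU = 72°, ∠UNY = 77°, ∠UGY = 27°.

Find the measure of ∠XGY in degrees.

1. ∠GXU = 72°  [same arc UG]
2. ∠GNX = 77°  [vertical angles at N]
3. ∠XGY = 31°  [△XNG]

∠XGY = 31°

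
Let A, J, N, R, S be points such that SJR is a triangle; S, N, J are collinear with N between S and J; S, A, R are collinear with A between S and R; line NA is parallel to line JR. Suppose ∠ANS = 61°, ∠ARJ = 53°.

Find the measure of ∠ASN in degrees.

∠ASN = 66°

1. ∠RJS = 61°  [NA∥JR, corresponding at N]
2. ∠JRS = 53°  [A on ray RS]
3. ∠JSR = 66°  [△SJR]
4. ∠ASN = 66°  [N on SJ, A on SR]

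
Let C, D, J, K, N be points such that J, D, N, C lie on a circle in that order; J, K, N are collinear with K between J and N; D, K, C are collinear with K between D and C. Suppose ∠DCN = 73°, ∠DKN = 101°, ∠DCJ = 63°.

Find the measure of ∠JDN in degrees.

1. ∠DJN = 73°  [same arc DN]
2. ∠DNJ = 63°  [same arc JD]
3. ∠JDN = 44°  [△JDN]

∠JDN = 44°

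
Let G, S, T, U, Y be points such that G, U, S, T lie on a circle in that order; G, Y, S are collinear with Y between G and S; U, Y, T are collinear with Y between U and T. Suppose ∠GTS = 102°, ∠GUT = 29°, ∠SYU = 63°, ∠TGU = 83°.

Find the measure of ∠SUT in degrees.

1. ∠GST = 29°  [same arc GT]
2. ∠SGT = 49°  [△GST]
3. ∠SUT = 49°  [same arc ST]

∠SUT = 49°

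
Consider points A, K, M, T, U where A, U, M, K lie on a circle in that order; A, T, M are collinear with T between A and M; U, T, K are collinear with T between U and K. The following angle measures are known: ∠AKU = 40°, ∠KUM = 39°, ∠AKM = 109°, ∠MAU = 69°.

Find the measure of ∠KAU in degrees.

1. ∠KAM = 39°  [same arc MK]
2. ∠AMK = 32°  [△AMK]
3. ∠AUK = 32°  [same arc AK]
4. ∠KAU = 108°  [△AUK]

∠KAU = 108°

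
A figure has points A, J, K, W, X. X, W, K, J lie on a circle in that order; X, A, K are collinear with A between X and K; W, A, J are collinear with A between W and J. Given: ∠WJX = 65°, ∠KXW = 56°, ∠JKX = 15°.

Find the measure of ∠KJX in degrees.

1. ∠WKX = 65°  [same arc XW]
2. ∠KWX = 59°  [△XWK]
3. ∠KJX = 121°  [cyclic XWKJ, opposite ∠W+∠J]

∠KJX = 121°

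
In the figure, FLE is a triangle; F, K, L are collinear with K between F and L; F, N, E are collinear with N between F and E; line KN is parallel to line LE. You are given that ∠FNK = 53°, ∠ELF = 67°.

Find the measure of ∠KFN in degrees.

1. ∠FEL = 53°  [KN∥LE, corresponding at N]
2. ∠EFL = 60°  [△FLE]
3. ∠KFN = 60°  [K on FL, N on FE]

∠KFN = 60°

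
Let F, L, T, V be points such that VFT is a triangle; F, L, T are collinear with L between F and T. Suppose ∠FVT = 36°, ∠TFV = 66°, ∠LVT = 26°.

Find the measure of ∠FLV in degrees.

∠FLV = 104°

1. ∠FTV = 78°  [△VFT]
2. ∠LTV = 78°  [L on ray TF]
3. ∠TLV = 76°  [△VLT]
4. ∠FLV = 104°  [linear pair at L on FT]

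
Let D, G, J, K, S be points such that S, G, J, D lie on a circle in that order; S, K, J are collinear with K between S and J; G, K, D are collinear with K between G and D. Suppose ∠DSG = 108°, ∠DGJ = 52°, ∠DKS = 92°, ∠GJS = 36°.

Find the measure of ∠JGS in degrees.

1. ∠DJG = 72°  [cyclic SGJD, opposite ∠S+∠J]
2. ∠GDJ = 56°  [△GJD]
3. ∠GSJ = 56°  [same arc GJ]
4. ∠JGS = 88°  [△SGJ]

∠JGS = 88°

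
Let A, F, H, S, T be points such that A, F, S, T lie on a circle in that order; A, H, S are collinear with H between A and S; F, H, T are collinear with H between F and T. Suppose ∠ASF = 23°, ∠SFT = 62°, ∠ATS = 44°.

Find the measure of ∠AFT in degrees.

1. ∠SAT = 62°  [same arc ST]
2. ∠AST = 74°  [△AST]
3. ∠AFT = 74°  [same arc AT]

∠AFT = 74°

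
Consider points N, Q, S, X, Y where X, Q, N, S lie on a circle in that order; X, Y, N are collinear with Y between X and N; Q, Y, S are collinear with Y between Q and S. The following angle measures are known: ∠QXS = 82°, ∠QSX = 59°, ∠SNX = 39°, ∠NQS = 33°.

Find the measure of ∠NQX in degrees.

1. ∠NXS = 33°  [same arc NS]
2. ∠NSX = 108°  [△XNS]
3. ∠NQX = 72°  [cyclic XQNS, opposite ∠Q+∠S]

∠NQX = 72°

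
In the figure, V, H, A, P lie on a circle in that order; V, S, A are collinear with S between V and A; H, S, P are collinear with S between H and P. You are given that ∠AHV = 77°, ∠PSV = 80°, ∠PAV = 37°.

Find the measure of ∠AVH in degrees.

∠AVH = 43°

1. ∠ASH = 80°  [vertical angles at S]
2. ∠PHV = 37°  [same arc VP]
3. ∠HSV = 100°  [linear pair at S on VA]
4. ∠AVH = 43°  [△VSH]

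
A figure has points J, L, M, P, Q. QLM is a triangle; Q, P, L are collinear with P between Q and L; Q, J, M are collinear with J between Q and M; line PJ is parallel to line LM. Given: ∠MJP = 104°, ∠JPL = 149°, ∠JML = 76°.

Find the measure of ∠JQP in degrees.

∠JQP = 73°

1. ∠PJQ = 76°  [linear pair at J on QM]
2. ∠JPQ = 31°  [linear pair at P on QL]
3. ∠JQP = 73°  [△QPJ]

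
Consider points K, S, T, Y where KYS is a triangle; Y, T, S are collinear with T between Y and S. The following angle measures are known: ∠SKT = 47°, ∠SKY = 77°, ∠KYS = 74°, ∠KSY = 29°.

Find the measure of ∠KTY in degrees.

1. ∠KST = 29°  [T on ray SY]
2. ∠KTS = 104°  [△KTS]
3. ∠KTY = 76°  [linear pair at T on YS]

∠KTY = 76°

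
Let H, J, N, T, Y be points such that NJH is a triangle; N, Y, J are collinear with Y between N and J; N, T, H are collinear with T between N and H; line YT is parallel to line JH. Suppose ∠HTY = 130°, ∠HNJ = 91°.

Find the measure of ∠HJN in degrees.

∠HJN = 39°

1. ∠NTY = 50°  [linear pair at T on NH]
2. ∠TNY = 91°  [Y on NJ, T on NH]
3. ∠NYT = 39°  [△NYT]
4. ∠HJN = 39°  [YT∥JH, corresponding at Y]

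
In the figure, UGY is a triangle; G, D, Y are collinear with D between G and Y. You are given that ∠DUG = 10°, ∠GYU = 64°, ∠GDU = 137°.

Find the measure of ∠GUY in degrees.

1. ∠DGU = 33°  [△UGD]
2. ∠UGY = 33°  [D on ray GY]
3. ∠GUY = 83°  [△UGY]

∠GUY = 83°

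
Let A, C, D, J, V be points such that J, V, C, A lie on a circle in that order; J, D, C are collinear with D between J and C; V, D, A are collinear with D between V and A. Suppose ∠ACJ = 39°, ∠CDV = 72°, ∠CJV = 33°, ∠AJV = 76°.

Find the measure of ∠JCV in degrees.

∠JCV = 65°

1. ∠AVJ = 39°  [same arc JA]
2. ∠JAV = 65°  [△JVA]
3. ∠JCV = 65°  [same arc JV]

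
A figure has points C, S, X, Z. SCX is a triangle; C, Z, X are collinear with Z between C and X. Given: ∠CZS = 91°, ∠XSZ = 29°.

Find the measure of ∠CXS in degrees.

∠CXS = 62°

1. ∠SZX = 89°  [linear pair at Z on CX]
2. ∠SXZ = 62°  [△SZX]
3. ∠CXS = 62°  [Z on ray XC]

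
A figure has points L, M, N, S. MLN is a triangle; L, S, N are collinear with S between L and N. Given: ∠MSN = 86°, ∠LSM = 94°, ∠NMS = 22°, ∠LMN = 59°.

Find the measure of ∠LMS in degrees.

∠LMS = 37°

1. ∠MNS = 72°  [△MSN]
2. ∠LNM = 72°  [S on ray NL]
3. ∠MLN = 49°  [△MLN]
4. ∠MLS = 49°  [S on ray LN]
5. ∠LMS = 37°  [△MLS]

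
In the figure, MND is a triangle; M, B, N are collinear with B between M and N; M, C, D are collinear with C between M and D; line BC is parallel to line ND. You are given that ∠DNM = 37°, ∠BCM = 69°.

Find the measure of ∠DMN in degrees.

∠DMN = 74°

1. ∠CBM = 37°  [BC∥ND, corresponding at B]
2. ∠BMC = 74°  [△MBC]
3. ∠DMN = 74°  [B on MN, C on MD]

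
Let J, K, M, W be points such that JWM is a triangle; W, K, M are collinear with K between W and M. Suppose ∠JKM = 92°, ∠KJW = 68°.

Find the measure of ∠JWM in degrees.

∠JWM = 24°

1. ∠JKW = 88°  [linear pair at K on WM]
2. ∠JWK = 24°  [△JWK]
3. ∠JWM = 24°  [K on ray WM]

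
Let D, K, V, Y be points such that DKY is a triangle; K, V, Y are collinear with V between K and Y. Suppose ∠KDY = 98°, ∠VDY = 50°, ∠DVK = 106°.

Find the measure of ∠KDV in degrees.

∠KDV = 48°

1. ∠DVY = 74°  [linear pair at V on KY]
2. ∠DYV = 56°  [△DVY]
3. ∠DYK = 56°  [V on ray YK]
4. ∠DKY = 26°  [△DKY]
5. ∠DKV = 26°  [V on ray KY]
6. ∠KDV = 48°  [△DKV]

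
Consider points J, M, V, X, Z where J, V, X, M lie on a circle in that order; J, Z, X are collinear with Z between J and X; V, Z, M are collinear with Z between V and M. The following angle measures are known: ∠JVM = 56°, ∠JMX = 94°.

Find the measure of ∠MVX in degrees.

1. ∠JXM = 56°  [same arc JM]
2. ∠MJX = 30°  [△JXM]
3. ∠MVX = 30°  [same arc XM]

∠MVX = 30°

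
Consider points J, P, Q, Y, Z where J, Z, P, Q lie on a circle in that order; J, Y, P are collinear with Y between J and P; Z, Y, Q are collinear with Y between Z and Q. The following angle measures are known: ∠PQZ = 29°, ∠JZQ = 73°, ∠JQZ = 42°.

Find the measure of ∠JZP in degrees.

∠JZP = 109°

1. ∠PJZ = 29°  [same arc ZP]
2. ∠JPZ = 42°  [same arc JZ]
3. ∠JZP = 109°  [△JZP]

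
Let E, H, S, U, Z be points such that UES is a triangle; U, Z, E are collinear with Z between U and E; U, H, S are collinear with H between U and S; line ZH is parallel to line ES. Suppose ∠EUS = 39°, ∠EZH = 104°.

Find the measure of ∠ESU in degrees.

∠ESU = 65°

1. ∠HUZ = 39°  [Z on UE, H on US]
2. ∠HZU = 76°  [linear pair at Z on UE]
3. ∠UHZ = 65°  [△UZH]
4. ∠ESU = 65°  [ZH∥ES, corresponding at H]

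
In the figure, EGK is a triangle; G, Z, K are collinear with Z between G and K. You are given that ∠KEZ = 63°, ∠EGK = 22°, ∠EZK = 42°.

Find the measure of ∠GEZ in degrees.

∠GEZ = 20°

1. ∠EGZ = 22°  [Z on ray GK]
2. ∠EZG = 138°  [linear pair at Z on GK]
3. ∠GEZ = 20°  [△EGZ]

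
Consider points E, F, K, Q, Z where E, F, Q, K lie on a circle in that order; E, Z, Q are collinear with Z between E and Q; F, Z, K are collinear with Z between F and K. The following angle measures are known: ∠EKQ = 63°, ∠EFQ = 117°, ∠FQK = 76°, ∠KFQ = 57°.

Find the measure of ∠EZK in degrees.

1. ∠FKQ = 47°  [△FQK]
2. ∠KEQ = 57°  [same arc QK]
3. ∠EQK = 60°  [△EQK]
4. ∠KZQ = 73°  [△QZK]
5. ∠EZK = 107°  [linear pair at Z on EQ]

∠EZK = 107°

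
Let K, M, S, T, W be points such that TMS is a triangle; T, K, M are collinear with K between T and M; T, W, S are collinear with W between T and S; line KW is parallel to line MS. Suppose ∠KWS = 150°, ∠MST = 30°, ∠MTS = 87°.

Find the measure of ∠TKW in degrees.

1. ∠KWT = 30°  [linear pair at W on TS]
2. ∠KTW = 87°  [K on TM, W on TS]
3. ∠TKW = 63°  [△TKW]

∠TKW = 63°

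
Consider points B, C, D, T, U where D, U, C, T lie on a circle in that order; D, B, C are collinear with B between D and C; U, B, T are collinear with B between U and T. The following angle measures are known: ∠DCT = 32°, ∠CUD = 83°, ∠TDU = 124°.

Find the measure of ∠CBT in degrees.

∠CBT = 75°

1. ∠DUT = 32°  [same arc DT]
2. ∠CTD = 97°  [cyclic DUCT, opposite ∠U+∠T]
3. ∠DTU = 24°  [△DUT]
4. ∠CDT = 51°  [△DCT]
5. ∠DBT = 105°  [△DBT]
6. ∠CBT = 75°  [linear pair at B on DC]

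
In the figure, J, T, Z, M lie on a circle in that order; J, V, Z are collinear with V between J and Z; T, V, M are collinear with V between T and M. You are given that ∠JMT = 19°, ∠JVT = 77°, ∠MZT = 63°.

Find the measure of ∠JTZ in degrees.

1. ∠JZT = 19°  [same arc JT]
2. ∠MJT = 117°  [cyclic JTZM, opposite ∠J+∠Z]
3. ∠JTM = 44°  [△JTM]
4. ∠TJZ = 59°  [△JVT]
5. ∠JTZ = 102°  [△JTZ]

∠JTZ = 102°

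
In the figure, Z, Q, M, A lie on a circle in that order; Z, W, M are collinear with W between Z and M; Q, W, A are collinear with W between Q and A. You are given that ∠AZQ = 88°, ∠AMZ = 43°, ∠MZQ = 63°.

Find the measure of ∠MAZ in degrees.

∠MAZ = 112°

1. ∠AMQ = 92°  [cyclic ZQMA, opposite ∠Z+∠M]
2. ∠MAQ = 63°  [same arc QM]
3. ∠AQM = 25°  [△QMA]
4. ∠AZM = 25°  [same arc MA]
5. ∠MAZ = 112°  [△ZMA]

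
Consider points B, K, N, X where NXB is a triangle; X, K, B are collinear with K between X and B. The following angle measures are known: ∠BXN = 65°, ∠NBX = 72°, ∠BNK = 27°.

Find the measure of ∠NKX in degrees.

1. ∠KBN = 72°  [K on ray BX]
2. ∠BKN = 81°  [△NKB]
3. ∠NKX = 99°  [linear pair at K on XB]

∠NKX = 99°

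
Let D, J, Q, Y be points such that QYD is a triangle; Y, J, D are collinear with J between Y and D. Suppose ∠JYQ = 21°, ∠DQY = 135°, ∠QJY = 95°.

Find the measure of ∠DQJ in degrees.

1. ∠DYQ = 21°  [J on ray YD]
2. ∠QDY = 24°  [△QYD]
3. ∠DJQ = 85°  [linear pair at J on YD]
4. ∠JDQ = 24°  [J on ray DY]
5. ∠DQJ = 71°  [△QJD]

∠DQJ = 71°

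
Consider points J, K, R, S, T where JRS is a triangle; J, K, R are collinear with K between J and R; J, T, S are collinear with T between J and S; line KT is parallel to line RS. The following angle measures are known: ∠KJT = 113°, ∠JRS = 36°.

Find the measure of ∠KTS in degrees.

∠KTS = 149°

1. ∠RJS = 113°  [K on JR, T on JS]
2. ∠JSR = 31°  [△JRS]
3. ∠JTK = 31°  [KT∥RS, corresponding at T]
4. ∠KTS = 149°  [linear pair at T on JS]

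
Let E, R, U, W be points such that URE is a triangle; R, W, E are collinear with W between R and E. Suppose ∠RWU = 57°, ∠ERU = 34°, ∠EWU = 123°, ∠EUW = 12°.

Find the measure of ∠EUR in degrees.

∠EUR = 101°

1. ∠UEW = 45°  [△UWE]
2. ∠REU = 45°  [W on ray ER]
3. ∠EUR = 101°  [△URE]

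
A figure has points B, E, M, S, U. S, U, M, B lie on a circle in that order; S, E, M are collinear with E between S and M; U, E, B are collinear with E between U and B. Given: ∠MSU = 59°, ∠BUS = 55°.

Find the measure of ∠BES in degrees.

∠BES = 114°

1. ∠MBU = 59°  [same arc UM]
2. ∠BMS = 55°  [same arc SB]
3. ∠BEM = 66°  [△MEB]
4. ∠BES = 114°  [linear pair at E on SM]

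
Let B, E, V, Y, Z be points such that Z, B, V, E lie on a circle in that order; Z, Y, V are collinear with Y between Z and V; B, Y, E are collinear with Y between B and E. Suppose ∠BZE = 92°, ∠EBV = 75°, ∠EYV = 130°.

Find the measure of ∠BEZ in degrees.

1. ∠EZV = 75°  [same arc VE]
2. ∠EYZ = 50°  [linear pair at Y on ZV]
3. ∠BEZ = 55°  [△ZYE]

∠BEZ = 55°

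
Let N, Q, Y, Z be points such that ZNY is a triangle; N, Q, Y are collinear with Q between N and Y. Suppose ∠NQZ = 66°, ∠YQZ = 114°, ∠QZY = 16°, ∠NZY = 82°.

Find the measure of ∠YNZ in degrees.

1. ∠QYZ = 50°  [△ZQY]
2. ∠NYZ = 50°  [Q on ray YN]
3. ∠YNZ = 48°  [△ZNY]

∠YNZ = 48°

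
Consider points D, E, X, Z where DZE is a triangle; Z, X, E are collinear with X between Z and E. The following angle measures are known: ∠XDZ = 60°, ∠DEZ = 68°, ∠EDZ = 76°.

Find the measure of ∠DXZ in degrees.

1. ∠DZE = 36°  [△DZE]
2. ∠DZX = 36°  [X on ray ZE]
3. ∠DXZ = 84°  [△DZX]

∠DXZ = 84°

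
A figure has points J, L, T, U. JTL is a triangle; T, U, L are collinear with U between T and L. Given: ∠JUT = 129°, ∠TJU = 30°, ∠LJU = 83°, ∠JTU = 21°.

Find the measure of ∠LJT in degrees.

∠LJT = 113°

1. ∠JUL = 51°  [linear pair at U on TL]
2. ∠JLU = 46°  [△JUL]
3. ∠JTL = 21°  [U on ray TL]
4. ∠JLT = 46°  [U on ray LT]
5. ∠LJT = 113°  [△JTL]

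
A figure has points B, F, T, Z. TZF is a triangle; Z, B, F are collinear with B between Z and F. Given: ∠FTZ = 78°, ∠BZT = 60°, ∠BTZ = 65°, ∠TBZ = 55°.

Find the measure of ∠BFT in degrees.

∠BFT = 42°

1. ∠FZT = 60°  [B on ray ZF]
2. ∠TFZ = 42°  [△TZF]
3. ∠BFT = 42°  [B on ray FZ]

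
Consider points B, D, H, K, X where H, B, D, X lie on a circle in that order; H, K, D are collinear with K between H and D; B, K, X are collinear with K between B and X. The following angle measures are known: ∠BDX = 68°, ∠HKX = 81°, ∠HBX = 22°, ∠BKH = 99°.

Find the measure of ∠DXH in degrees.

∠DXH = 105°

1. ∠BHX = 112°  [cyclic HBDX, opposite ∠H+∠D]
2. ∠HDX = 22°  [same arc HX]
3. ∠BXH = 46°  [△HBX]
4. ∠DHX = 53°  [△HKX]
5. ∠DXH = 105°  [△HDX]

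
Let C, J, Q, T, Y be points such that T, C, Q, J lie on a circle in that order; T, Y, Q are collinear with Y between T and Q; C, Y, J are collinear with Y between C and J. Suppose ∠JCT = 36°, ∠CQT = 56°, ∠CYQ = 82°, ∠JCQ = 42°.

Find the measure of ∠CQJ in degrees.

1. ∠CJT = 56°  [same arc TC]
2. ∠CTJ = 88°  [△TCJ]
3. ∠CQJ = 92°  [cyclic TCQJ, opposite ∠T+∠Q]

∠CQJ = 92°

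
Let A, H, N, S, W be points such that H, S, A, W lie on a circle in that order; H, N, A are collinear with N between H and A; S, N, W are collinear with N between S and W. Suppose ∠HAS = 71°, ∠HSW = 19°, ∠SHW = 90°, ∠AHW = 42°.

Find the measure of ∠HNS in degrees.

1. ∠ASW = 42°  [same arc AW]
2. ∠ANS = 67°  [△SNA]
3. ∠HNS = 113°  [linear pair at N on HA]

∠HNS = 113°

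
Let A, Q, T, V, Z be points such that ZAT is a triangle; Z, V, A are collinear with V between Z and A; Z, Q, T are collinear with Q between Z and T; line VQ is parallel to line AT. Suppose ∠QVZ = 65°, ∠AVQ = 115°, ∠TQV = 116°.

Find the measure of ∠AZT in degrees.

1. ∠VQZ = 64°  [linear pair at Q on ZT]
2. ∠QZV = 51°  [△ZVQ]
3. ∠AZT = 51°  [V on ZA, Q on ZT]

∠AZT = 51°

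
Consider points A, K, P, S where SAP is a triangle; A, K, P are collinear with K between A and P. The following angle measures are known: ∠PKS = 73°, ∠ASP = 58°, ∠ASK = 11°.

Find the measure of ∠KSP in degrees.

∠KSP = 47°

1. ∠AKS = 107°  [linear pair at K on AP]
2. ∠KAS = 62°  [△SAK]
3. ∠PAS = 62°  [K on ray AP]
4. ∠APS = 60°  [△SAP]
5. ∠KPS = 60°  [K on ray PA]
6. ∠KSP = 47°  [△SKP]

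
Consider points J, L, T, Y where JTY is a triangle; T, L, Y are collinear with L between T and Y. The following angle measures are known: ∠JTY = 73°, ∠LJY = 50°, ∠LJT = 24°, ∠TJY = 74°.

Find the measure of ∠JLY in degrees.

1. ∠JTL = 73°  [L on ray TY]
2. ∠JLT = 83°  [△JTL]
3. ∠JLY = 97°  [linear pair at L on TY]

∠JLY = 97°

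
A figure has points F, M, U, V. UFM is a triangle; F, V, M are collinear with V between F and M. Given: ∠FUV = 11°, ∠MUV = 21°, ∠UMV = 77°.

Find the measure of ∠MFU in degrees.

1. ∠MVU = 82°  [△UVM]
2. ∠FVU = 98°  [linear pair at V on FM]
3. ∠UFV = 71°  [△UFV]
4. ∠MFU = 71°  [V on ray FM]

∠MFU = 71°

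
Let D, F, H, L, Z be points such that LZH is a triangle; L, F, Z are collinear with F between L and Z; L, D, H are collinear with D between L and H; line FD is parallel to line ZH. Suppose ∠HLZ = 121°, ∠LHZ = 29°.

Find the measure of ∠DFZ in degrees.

1. ∠HZL = 30°  [△LZH]
2. ∠DFL = 30°  [FD∥ZH, corresponding at F]
3. ∠DFZ = 150°  [linear pair at F on LZ]

∠DFZ = 150°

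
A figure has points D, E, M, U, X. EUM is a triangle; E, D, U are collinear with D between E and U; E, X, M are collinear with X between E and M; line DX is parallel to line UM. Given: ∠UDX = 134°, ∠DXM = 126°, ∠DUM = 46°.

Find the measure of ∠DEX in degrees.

1. ∠EDX = 46°  [linear pair at D on EU]
2. ∠DXE = 54°  [linear pair at X on EM]
3. ∠DEX = 80°  [△EDX]

∠DEX = 80°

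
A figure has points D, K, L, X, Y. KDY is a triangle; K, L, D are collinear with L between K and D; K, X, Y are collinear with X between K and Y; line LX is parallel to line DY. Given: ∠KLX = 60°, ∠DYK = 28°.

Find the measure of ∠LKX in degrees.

∠LKX = 92°

1. ∠KDY = 60°  [LX∥DY, corresponding at L]
2. ∠DKY = 92°  [△KDY]
3. ∠LKX = 92°  [L on KD, X on KY]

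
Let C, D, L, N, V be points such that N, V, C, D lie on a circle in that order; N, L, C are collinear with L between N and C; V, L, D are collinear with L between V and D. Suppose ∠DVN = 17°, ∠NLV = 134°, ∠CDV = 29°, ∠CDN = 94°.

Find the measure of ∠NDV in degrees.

∠NDV = 65°

1. ∠DCN = 17°  [same arc ND]
2. ∠CLD = 134°  [vertical angles at L]
3. ∠CND = 69°  [△NCD]
4. ∠DLN = 46°  [linear pair at L on NC]
5. ∠NDV = 65°  [△NLD]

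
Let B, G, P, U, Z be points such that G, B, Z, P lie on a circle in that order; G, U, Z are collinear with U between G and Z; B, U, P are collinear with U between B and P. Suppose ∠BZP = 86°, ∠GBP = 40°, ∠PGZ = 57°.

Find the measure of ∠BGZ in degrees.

∠BGZ = 37°

1. ∠BGP = 94°  [cyclic GBZP, opposite ∠G+∠Z]
2. ∠GZP = 40°  [same arc GP]
3. ∠BPG = 46°  [△GBP]
4. ∠GPZ = 83°  [△GZP]
5. ∠BZG = 46°  [same arc GB]
6. ∠GBZ = 97°  [cyclic GBZP, opposite ∠B+∠P]
7. ∠BGZ = 37°  [△GBZ]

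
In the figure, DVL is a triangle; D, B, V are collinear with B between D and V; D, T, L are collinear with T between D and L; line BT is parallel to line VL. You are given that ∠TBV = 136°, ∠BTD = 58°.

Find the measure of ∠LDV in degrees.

1. ∠DBT = 44°  [linear pair at B on DV]
2. ∠BDT = 78°  [△DBT]
3. ∠LDV = 78°  [B on DV, T on DL]

∠LDV = 78°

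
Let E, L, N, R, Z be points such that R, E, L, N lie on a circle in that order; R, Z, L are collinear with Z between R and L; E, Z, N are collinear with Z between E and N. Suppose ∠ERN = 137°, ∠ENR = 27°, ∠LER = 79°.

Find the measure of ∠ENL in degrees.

∠ENL = 74°

1. ∠ELR = 27°  [same arc RE]
2. ∠ERL = 74°  [△REL]
3. ∠ENL = 74°  [same arc EL]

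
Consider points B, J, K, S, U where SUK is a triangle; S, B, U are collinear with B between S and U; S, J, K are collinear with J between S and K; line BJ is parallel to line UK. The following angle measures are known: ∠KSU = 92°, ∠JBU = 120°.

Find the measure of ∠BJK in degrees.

1. ∠BSJ = 92°  [B on SU, J on SK]
2. ∠JBS = 60°  [linear pair at B on SU]
3. ∠BJS = 28°  [△SBJ]
4. ∠BJK = 152°  [linear pair at J on SK]

∠BJK = 152°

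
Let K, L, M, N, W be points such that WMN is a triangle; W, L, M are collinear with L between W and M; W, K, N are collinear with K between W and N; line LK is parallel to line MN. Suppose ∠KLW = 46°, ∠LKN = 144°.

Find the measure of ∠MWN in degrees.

1. ∠LKW = 36°  [linear pair at K on WN]
2. ∠KWL = 98°  [△WLK]
3. ∠MWN = 98°  [L on WM, K on WN]

∠MWN = 98°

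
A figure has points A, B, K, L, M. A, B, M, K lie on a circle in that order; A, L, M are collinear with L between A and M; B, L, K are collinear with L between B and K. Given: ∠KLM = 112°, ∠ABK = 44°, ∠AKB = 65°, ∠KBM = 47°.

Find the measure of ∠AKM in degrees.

1. ∠ALK = 68°  [linear pair at L on AM]
2. ∠AMK = 44°  [same arc AK]
3. ∠KAM = 47°  [△ALK]
4. ∠AKM = 89°  [△AMK]

∠AKM = 89°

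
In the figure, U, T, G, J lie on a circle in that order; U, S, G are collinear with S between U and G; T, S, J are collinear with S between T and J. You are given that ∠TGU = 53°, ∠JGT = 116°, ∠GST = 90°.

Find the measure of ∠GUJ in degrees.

∠GUJ = 37°

1. ∠TJU = 53°  [same arc UT]
2. ∠JSU = 90°  [vertical angles at S]
3. ∠GUJ = 37°  [△USJ]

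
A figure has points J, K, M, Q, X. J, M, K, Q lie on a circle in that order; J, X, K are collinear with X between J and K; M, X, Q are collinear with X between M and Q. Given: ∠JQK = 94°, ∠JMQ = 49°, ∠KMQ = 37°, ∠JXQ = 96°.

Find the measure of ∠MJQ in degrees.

1. ∠KJQ = 37°  [same arc KQ]
2. ∠JQM = 47°  [△JXQ]
3. ∠MJQ = 84°  [△JMQ]

∠MJQ = 84°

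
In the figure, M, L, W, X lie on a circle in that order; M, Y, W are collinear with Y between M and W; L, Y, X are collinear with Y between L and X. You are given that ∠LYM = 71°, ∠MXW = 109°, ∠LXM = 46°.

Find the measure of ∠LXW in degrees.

∠LXW = 63°

1. ∠MLW = 71°  [cyclic MLWX, opposite ∠L+∠X]
2. ∠LWM = 46°  [same arc ML]
3. ∠LMW = 63°  [△MLW]
4. ∠LXW = 63°  [same arc LW]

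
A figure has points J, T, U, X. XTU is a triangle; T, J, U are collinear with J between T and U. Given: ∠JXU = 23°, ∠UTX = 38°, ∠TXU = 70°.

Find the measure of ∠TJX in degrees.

1. ∠TUX = 72°  [△XTU]
2. ∠JUX = 72°  [J on ray UT]
3. ∠UJX = 85°  [△XJU]
4. ∠TJX = 95°  [linear pair at J on TU]

∠TJX = 95°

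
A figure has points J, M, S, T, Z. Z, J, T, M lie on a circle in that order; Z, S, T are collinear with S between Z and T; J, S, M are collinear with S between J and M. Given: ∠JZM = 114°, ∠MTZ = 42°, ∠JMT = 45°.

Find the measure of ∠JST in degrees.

1. ∠MJZ = 42°  [same arc ZM]
2. ∠JZT = 45°  [same arc JT]
3. ∠JSZ = 93°  [△ZSJ]
4. ∠JST = 87°  [linear pair at S on ZT]

∠JST = 87°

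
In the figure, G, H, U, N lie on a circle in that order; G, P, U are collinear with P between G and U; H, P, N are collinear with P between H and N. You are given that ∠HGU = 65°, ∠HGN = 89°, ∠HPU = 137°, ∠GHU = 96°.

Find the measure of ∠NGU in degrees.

∠NGU = 24°

1. ∠GUH = 19°  [△GHU]
2. ∠GPN = 137°  [vertical angles at P]
3. ∠GNH = 19°  [same arc GH]
4. ∠NGU = 24°  [△GPN]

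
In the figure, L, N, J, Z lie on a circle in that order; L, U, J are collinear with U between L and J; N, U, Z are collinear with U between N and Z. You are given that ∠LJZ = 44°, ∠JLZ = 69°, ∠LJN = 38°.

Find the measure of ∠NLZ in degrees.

∠NLZ = 98°

1. ∠LNZ = 44°  [same arc LZ]
2. ∠LZN = 38°  [same arc LN]
3. ∠NLZ = 98°  [△LNZ]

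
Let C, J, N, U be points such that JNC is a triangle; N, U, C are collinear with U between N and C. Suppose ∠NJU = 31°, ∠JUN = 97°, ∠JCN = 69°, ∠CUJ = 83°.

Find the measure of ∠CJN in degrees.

∠CJN = 59°

1. ∠JNU = 52°  [△JNU]
2. ∠CNJ = 52°  [U on ray NC]
3. ∠CJN = 59°  [△JNC]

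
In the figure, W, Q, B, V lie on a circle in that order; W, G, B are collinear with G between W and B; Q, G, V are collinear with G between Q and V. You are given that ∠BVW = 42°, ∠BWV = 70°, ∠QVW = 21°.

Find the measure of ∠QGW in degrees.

∠QGW = 91°

1. ∠BQW = 138°  [cyclic WQBV, opposite ∠Q+∠V]
2. ∠VBW = 68°  [△WBV]
3. ∠QBW = 21°  [same arc WQ]
4. ∠BWQ = 21°  [△WQB]
5. ∠VQW = 68°  [same arc WV]
6. ∠QGW = 91°  [△WGQ]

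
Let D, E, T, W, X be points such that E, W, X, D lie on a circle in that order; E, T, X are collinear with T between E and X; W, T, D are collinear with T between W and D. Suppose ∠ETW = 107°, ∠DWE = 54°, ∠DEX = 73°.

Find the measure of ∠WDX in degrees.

∠WDX = 19°

1. ∠DTX = 107°  [vertical angles at T]
2. ∠DXE = 54°  [same arc ED]
3. ∠WDX = 19°  [△XTD]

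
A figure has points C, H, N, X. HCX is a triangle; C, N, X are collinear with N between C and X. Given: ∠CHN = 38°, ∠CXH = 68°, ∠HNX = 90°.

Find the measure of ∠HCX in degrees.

∠HCX = 52°

1. ∠CNH = 90°  [linear pair at N on CX]
2. ∠HCN = 52°  [△HCN]
3. ∠HCX = 52°  [N on ray CX]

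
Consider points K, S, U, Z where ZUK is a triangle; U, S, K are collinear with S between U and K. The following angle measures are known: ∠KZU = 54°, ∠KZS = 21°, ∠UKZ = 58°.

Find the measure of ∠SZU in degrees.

1. ∠KUZ = 68°  [△ZUK]
2. ∠SKZ = 58°  [S on ray KU]
3. ∠SUZ = 68°  [S on ray UK]
4. ∠KSZ = 101°  [△ZSK]
5. ∠USZ = 79°  [linear pair at S on UK]
6. ∠SZU = 33°  [△ZUS]

∠SZU = 33°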